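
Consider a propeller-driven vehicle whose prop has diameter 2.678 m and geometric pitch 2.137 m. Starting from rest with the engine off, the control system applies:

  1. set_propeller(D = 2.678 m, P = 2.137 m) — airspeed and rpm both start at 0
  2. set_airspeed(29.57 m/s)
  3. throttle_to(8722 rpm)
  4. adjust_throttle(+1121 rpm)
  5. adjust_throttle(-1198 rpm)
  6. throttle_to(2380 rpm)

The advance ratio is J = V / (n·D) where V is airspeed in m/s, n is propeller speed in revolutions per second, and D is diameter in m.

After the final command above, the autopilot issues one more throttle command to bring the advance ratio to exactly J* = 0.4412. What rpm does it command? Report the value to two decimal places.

rpm = 1501.61

set_propeller: D = 2.678 m, P = 2.137 m (p = P/D = 0.797984); state ← (V=0, rpm=0)
set_airspeed(29.57): V ← 29.57 m/s
throttle_to(8722): rpm ← 8722
adjust_throttle(+1121): rpm ← 8722 +1121 = 9843
adjust_throttle(-1198): rpm ← 9843 -1198 = 8645
throttle_to(2380): rpm ← 2380
final state: V = 29.57 m/s, rpm = 2380 → n = rpm/60 = 39.666667 rev/s
target J* = 0.4412; solve J* = V/(n·D) for n: n = V/(J*·D) = 29.57/(0.4412 × 2.678) = 25.026796 rev/s
rpm = 60·n = 1501.607741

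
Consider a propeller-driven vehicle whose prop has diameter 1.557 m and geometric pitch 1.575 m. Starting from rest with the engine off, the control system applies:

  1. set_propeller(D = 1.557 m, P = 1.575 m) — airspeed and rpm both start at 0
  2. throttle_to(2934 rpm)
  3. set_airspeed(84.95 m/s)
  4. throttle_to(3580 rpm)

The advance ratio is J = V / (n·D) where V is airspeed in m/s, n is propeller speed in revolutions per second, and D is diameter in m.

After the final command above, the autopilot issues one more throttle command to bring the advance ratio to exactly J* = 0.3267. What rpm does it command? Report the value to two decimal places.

set_propeller: D = 1.557 m, P = 1.575 m (p = P/D = 1.011561); state ← (V=0, rpm=0)
throttle_to(2934): rpm ← 2934
set_airspeed(84.95): V ← 84.95 m/s
throttle_to(3580): rpm ← 3580
final state: V = 84.95 m/s, rpm = 3580 → n = rpm/60 = 59.666667 rev/s
target J* = 0.3267; solve J* = V/(n·D) for n: n = V/(J*·D) = 84.95/(0.3267 × 1.557) = 167.003524 rev/s
rpm = 60·n = 10020.211457

rpm = 10020.21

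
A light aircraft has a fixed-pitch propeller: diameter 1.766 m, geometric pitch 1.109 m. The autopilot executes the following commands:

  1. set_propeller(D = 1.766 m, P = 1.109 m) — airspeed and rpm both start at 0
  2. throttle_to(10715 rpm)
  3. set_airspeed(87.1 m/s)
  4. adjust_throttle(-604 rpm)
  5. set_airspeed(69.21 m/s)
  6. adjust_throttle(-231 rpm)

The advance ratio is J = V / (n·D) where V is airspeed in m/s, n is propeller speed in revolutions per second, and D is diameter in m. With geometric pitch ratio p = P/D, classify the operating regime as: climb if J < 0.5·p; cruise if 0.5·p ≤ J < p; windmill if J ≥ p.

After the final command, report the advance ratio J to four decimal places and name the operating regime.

J = 0.2380, regime = climb

set_propeller: D = 1.766 m, P = 1.109 m (p = P/D = 0.627973); state ← (V=0, rpm=0)
throttle_to(10715): rpm ← 10715
set_airspeed(87.1): V ← 87.1 m/s
adjust_throttle(-604): rpm ← 10715 -604 = 10111
set_airspeed(69.21): V ← 69.21 m/s
adjust_throttle(-231): rpm ← 10111 -231 = 9880
final state: V = 69.21 m/s, rpm = 9880 → n = rpm/60 = 164.666667 rev/s
J = V / (n·D) = 69.21 / (164.666667 × 1.766) = 0.237998
regime bands: climb J<0.3140 | cruise [0.3140, 0.6280) | windmill J≥0.6280
J = 0.2380 → climb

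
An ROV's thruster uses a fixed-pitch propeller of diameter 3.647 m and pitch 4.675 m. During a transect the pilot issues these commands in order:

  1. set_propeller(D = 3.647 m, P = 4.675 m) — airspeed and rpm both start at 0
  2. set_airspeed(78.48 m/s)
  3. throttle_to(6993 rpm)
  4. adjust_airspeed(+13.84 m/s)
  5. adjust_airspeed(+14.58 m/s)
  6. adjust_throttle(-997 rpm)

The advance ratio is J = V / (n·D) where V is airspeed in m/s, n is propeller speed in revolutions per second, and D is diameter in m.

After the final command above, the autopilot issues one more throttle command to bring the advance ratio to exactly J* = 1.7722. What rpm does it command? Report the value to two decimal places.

set_propeller: D = 3.647 m, P = 4.675 m (p = P/D = 1.281876); state ← (V=0, rpm=0)
set_airspeed(78.48): V ← 78.48 m/s
throttle_to(6993): rpm ← 6993
adjust_airspeed(+13.84): V ← 78.48 +13.84 = 92.32 m/s
adjust_airspeed(+14.58): V ← 92.32 +14.58 = 106.9 m/s
adjust_throttle(-997): rpm ← 6993 -997 = 5996
final state: V = 106.9 m/s, rpm = 5996 → n = rpm/60 = 99.933333 rev/s
target J* = 1.7722; solve J* = V/(n·D) for n: n = V/(J*·D) = 106.9/(1.7722 × 3.647) = 16.539760 rev/s
rpm = 60·n = 992.385614

rpm = 992.39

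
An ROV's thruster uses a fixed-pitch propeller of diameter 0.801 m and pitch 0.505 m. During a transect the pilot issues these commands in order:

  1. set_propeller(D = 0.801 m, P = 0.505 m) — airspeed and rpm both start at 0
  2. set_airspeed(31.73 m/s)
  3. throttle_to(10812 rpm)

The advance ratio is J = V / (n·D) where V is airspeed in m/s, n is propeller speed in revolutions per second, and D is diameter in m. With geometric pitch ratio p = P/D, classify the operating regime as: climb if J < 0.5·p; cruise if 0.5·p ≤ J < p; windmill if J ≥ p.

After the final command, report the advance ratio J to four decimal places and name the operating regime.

set_propeller: D = 0.801 m, P = 0.505 m (p = P/D = 0.630462); state ← (V=0, rpm=0)
set_airspeed(31.73): V ← 31.73 m/s
throttle_to(10812): rpm ← 10812
final state: V = 31.73 m/s, rpm = 10812 → n = rpm/60 = 180.200000 rev/s
J = V / (n·D) = 31.73 / (180.200000 × 0.801) = 0.219828
regime bands: climb J<0.3152 | cruise [0.3152, 0.6305) | windmill J≥0.6305
J = 0.2198 → climb

J = 0.2198, regime = climb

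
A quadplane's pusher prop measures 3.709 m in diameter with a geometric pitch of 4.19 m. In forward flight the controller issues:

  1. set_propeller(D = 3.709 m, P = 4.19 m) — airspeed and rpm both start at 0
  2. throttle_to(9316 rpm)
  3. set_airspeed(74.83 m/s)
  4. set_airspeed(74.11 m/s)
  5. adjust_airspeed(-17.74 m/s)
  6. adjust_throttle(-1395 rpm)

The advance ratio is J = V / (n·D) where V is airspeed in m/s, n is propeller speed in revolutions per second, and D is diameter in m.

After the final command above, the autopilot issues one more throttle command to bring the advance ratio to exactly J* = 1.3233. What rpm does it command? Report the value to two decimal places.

set_propeller: D = 3.709 m, P = 4.19 m (p = P/D = 1.129685); state ← (V=0, rpm=0)
throttle_to(9316): rpm ← 9316
set_airspeed(74.83): V ← 74.83 m/s
set_airspeed(74.11): V ← 74.11 m/s
adjust_airspeed(-17.74): V ← 74.11 -17.74 = 56.37 m/s
adjust_throttle(-1395): rpm ← 9316 -1395 = 7921
final state: V = 56.37 m/s, rpm = 7921 → n = rpm/60 = 132.016667 rev/s
target J* = 1.3233; solve J* = V/(n·D) for n: n = V/(J*·D) = 56.37/(1.3233 × 3.709) = 11.485050 rev/s
rpm = 60·n = 689.102998

rpm = 689.10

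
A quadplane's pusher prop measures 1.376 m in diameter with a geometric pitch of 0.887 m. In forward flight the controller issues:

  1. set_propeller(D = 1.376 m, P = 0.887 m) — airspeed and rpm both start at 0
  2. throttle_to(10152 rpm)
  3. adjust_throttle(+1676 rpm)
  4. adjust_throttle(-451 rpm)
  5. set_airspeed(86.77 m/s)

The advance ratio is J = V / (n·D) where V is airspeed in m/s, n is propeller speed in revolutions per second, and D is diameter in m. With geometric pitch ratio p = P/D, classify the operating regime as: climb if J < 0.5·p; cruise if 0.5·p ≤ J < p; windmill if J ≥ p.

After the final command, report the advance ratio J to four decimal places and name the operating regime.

set_propeller: D = 1.376 m, P = 0.887 m (p = P/D = 0.644622); state ← (V=0, rpm=0)
throttle_to(10152): rpm ← 10152
adjust_throttle(+1676): rpm ← 10152 +1676 = 11828
adjust_throttle(-451): rpm ← 11828 -451 = 11377
set_airspeed(86.77): V ← 86.77 m/s
final state: V = 86.77 m/s, rpm = 11377 → n = rpm/60 = 189.616667 rev/s
J = V / (n·D) = 86.77 / (189.616667 × 1.376) = 0.332564
regime bands: climb J<0.3223 | cruise [0.3223, 0.6446) | windmill J≥0.6446
J = 0.3326 → cruise

J = 0.3326, regime = cruise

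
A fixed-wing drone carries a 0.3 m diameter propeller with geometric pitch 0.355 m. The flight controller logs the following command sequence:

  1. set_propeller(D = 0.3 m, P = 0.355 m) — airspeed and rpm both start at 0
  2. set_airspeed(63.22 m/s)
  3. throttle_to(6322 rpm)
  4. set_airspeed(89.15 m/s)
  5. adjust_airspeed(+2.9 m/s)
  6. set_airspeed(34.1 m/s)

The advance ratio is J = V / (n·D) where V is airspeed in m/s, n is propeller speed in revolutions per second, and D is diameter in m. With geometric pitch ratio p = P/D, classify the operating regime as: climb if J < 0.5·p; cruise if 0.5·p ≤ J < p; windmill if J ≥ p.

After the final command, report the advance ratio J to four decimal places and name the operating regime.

J = 1.0788, regime = cruise

set_propeller: D = 0.3 m, P = 0.355 m (p = P/D = 1.183333); state ← (V=0, rpm=0)
set_airspeed(63.22): V ← 63.22 m/s
throttle_to(6322): rpm ← 6322
set_airspeed(89.15): V ← 89.15 m/s
adjust_airspeed(+2.9): V ← 89.15 +2.9 = 92.05 m/s
set_airspeed(34.1): V ← 34.1 m/s
final state: V = 34.1 m/s, rpm = 6322 → n = rpm/60 = 105.366667 rev/s
J = V / (n·D) = 34.1 / (105.366667 × 0.3) = 1.078773
regime bands: climb J<0.5917 | cruise [0.5917, 1.1833) | windmill J≥1.1833
J = 1.0788 → cruise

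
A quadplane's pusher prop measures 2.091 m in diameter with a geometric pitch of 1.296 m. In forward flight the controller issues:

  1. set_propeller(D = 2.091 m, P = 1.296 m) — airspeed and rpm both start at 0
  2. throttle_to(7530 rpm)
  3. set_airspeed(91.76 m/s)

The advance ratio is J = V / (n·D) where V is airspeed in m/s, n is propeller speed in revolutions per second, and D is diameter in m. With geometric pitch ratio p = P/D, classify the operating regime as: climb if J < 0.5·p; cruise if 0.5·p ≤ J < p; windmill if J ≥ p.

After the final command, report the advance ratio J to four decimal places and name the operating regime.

set_propeller: D = 2.091 m, P = 1.296 m (p = P/D = 0.619799); state ← (V=0, rpm=0)
throttle_to(7530): rpm ← 7530
set_airspeed(91.76): V ← 91.76 m/s
final state: V = 91.76 m/s, rpm = 7530 → n = rpm/60 = 125.500000 rev/s
J = V / (n·D) = 91.76 / (125.500000 × 2.091) = 0.349668
regime bands: climb J<0.3099 | cruise [0.3099, 0.6198) | windmill J≥0.6198
J = 0.3497 → cruise

J = 0.3497, regime = cruise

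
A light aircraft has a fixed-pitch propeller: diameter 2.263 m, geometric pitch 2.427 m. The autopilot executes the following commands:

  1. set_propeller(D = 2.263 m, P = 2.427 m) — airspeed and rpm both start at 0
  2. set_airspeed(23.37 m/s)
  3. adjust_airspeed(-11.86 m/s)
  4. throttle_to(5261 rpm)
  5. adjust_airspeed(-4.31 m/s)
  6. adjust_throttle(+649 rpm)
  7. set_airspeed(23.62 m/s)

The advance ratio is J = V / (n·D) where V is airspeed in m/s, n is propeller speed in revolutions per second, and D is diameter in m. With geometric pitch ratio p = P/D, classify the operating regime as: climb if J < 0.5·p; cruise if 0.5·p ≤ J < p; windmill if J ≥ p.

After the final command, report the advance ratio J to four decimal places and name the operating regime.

set_propeller: D = 2.263 m, P = 2.427 m (p = P/D = 1.072470); state ← (V=0, rpm=0)
set_airspeed(23.37): V ← 23.37 m/s
adjust_airspeed(-11.86): V ← 23.37 -11.86 = 11.51 m/s
throttle_to(5261): rpm ← 5261
adjust_airspeed(-4.31): V ← 11.51 -4.31 = 7.2 m/s
adjust_throttle(+649): rpm ← 5261 +649 = 5910
set_airspeed(23.62): V ← 23.62 m/s
final state: V = 23.62 m/s, rpm = 5910 → n = rpm/60 = 98.500000 rev/s
J = V / (n·D) = 23.62 / (98.500000 × 2.263) = 0.105964
regime bands: climb J<0.5362 | cruise [0.5362, 1.0725) | windmill J≥1.0725
J = 0.1060 → climb

J = 0.1060, regime = climb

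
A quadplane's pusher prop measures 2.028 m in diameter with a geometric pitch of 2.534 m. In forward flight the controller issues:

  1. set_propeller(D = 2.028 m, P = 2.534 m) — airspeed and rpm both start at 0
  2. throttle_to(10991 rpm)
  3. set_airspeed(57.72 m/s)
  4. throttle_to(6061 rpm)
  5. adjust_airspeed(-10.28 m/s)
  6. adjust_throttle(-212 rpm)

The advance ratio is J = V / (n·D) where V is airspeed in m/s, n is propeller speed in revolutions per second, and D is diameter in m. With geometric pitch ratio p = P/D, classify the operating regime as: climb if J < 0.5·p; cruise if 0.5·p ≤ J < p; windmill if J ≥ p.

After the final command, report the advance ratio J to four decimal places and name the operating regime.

J = 0.2400, regime = climb

set_propeller: D = 2.028 m, P = 2.534 m (p = P/D = 1.249507); state ← (V=0, rpm=0)
throttle_to(10991): rpm ← 10991
set_airspeed(57.72): V ← 57.72 m/s
throttle_to(6061): rpm ← 6061
adjust_airspeed(-10.28): V ← 57.72 -10.28 = 47.44 m/s
adjust_throttle(-212): rpm ← 6061 -212 = 5849
final state: V = 47.44 m/s, rpm = 5849 → n = rpm/60 = 97.483333 rev/s
J = V / (n·D) = 47.44 / (97.483333 × 2.028) = 0.239964
regime bands: climb J<0.6248 | cruise [0.6248, 1.2495) | windmill J≥1.2495
J = 0.2400 → climb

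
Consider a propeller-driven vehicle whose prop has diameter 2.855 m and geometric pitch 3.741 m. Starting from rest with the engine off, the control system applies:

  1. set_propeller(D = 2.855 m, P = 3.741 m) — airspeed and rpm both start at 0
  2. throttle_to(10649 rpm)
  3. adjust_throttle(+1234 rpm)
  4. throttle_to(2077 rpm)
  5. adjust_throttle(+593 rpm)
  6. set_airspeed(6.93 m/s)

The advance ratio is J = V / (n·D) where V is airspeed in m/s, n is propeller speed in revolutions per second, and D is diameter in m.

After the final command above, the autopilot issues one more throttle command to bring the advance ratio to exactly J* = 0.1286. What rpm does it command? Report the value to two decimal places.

set_propeller: D = 2.855 m, P = 3.741 m (p = P/D = 1.310333); state ← (V=0, rpm=0)
throttle_to(10649): rpm ← 10649
adjust_throttle(+1234): rpm ← 10649 +1234 = 11883
throttle_to(2077): rpm ← 2077
adjust_throttle(+593): rpm ← 2077 +593 = 2670
set_airspeed(6.93): V ← 6.93 m/s
final state: V = 6.93 m/s, rpm = 2670 → n = rpm/60 = 44.500000 rev/s
target J* = 0.1286; solve J* = V/(n·D) for n: n = V/(J*·D) = 6.93/(0.1286 × 2.855) = 18.874965 rev/s
rpm = 60·n = 1132.497896

rpm = 1132.50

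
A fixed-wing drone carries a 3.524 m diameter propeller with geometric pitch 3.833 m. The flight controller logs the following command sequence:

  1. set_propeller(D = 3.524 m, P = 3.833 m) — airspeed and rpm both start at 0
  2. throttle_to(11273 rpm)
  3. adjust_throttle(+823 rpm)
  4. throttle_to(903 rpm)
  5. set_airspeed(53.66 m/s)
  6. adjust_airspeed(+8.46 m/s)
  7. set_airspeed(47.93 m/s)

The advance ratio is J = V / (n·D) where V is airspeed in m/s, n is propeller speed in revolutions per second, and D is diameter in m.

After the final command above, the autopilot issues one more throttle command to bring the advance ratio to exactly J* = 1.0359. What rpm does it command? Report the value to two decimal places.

set_propeller: D = 3.524 m, P = 3.833 m (p = P/D = 1.087684); state ← (V=0, rpm=0)
throttle_to(11273): rpm ← 11273
adjust_throttle(+823): rpm ← 11273 +823 = 12096
throttle_to(903): rpm ← 903
set_airspeed(53.66): V ← 53.66 m/s
adjust_airspeed(+8.46): V ← 53.66 +8.46 = 62.12 m/s
set_airspeed(47.93): V ← 47.93 m/s
final state: V = 47.93 m/s, rpm = 903 → n = rpm/60 = 15.050000 rev/s
target J* = 1.0359; solve J* = V/(n·D) for n: n = V/(J*·D) = 47.93/(1.0359 × 3.524) = 13.129667 rev/s
rpm = 60·n = 787.779992

rpm = 787.78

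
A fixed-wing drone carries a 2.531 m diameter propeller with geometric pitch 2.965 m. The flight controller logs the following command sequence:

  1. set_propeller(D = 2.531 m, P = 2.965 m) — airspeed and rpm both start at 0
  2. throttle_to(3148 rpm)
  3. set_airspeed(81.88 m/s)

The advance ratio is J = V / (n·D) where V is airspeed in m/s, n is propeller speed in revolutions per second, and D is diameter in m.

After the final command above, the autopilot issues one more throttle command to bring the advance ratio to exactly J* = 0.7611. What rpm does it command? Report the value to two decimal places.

rpm = 2550.32

set_propeller: D = 2.531 m, P = 2.965 m (p = P/D = 1.171474); state ← (V=0, rpm=0)
throttle_to(3148): rpm ← 3148
set_airspeed(81.88): V ← 81.88 m/s
final state: V = 81.88 m/s, rpm = 3148 → n = rpm/60 = 52.466667 rev/s
target J* = 0.7611; solve J* = V/(n·D) for n: n = V/(J*·D) = 81.88/(0.7611 × 2.531) = 42.505386 rev/s
rpm = 60·n = 2550.323174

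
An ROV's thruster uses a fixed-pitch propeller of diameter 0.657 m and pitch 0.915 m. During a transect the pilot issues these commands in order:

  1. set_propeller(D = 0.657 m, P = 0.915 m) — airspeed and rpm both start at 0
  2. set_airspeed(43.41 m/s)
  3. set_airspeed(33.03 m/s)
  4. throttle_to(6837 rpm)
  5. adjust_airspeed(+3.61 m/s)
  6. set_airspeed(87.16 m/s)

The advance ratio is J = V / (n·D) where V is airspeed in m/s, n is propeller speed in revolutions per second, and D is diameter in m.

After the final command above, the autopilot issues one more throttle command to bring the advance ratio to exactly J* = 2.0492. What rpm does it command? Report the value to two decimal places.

set_propeller: D = 0.657 m, P = 0.915 m (p = P/D = 1.392694); state ← (V=0, rpm=0)
set_airspeed(43.41): V ← 43.41 m/s
set_airspeed(33.03): V ← 33.03 m/s
throttle_to(6837): rpm ← 6837
adjust_airspeed(+3.61): V ← 33.03 +3.61 = 36.64 m/s
set_airspeed(87.16): V ← 87.16 m/s
final state: V = 87.16 m/s, rpm = 6837 → n = rpm/60 = 113.950000 rev/s
target J* = 2.0492; solve J* = V/(n·D) for n: n = V/(J*·D) = 87.16/(2.0492 × 0.657) = 64.739226 rev/s
rpm = 60·n = 3884.353578

rpm = 3884.35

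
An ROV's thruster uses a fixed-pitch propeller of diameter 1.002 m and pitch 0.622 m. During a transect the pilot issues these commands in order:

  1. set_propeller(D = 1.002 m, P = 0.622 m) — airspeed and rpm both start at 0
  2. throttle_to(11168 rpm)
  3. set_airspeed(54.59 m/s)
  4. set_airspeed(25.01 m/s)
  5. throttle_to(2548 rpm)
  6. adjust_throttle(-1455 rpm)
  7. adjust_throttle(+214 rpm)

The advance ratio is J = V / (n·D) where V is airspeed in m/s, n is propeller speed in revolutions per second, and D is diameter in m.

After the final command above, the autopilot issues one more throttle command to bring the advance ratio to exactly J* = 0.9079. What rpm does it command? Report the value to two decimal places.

set_propeller: D = 1.002 m, P = 0.622 m (p = P/D = 0.620758); state ← (V=0, rpm=0)
throttle_to(11168): rpm ← 11168
set_airspeed(54.59): V ← 54.59 m/s
set_airspeed(25.01): V ← 25.01 m/s
throttle_to(2548): rpm ← 2548
adjust_throttle(-1455): rpm ← 2548 -1455 = 1093
adjust_throttle(+214): rpm ← 1093 +214 = 1307
final state: V = 25.01 m/s, rpm = 1307 → n = rpm/60 = 21.783333 rev/s
target J* = 0.9079; solve J* = V/(n·D) for n: n = V/(J*·D) = 25.01/(0.9079 × 1.002) = 27.492102 rev/s
rpm = 60·n = 1649.526149

rpm = 1649.53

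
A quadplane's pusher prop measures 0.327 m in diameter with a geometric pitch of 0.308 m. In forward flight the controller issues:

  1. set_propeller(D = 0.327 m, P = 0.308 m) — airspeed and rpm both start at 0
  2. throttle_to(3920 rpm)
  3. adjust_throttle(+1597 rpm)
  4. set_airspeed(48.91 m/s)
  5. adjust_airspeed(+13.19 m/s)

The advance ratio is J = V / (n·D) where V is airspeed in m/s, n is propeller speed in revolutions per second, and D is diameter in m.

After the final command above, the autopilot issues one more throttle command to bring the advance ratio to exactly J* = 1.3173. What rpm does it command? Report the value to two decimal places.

set_propeller: D = 0.327 m, P = 0.308 m (p = P/D = 0.941896); state ← (V=0, rpm=0)
throttle_to(3920): rpm ← 3920
adjust_throttle(+1597): rpm ← 3920 +1597 = 5517
set_airspeed(48.91): V ← 48.91 m/s
adjust_airspeed(+13.19): V ← 48.91 +13.19 = 62.1 m/s
final state: V = 62.1 m/s, rpm = 5517 → n = rpm/60 = 91.950000 rev/s
target J* = 1.3173; solve J* = V/(n·D) for n: n = V/(J*·D) = 62.1/(1.3173 × 0.327) = 144.164774 rev/s
rpm = 60·n = 8649.886444

rpm = 8649.89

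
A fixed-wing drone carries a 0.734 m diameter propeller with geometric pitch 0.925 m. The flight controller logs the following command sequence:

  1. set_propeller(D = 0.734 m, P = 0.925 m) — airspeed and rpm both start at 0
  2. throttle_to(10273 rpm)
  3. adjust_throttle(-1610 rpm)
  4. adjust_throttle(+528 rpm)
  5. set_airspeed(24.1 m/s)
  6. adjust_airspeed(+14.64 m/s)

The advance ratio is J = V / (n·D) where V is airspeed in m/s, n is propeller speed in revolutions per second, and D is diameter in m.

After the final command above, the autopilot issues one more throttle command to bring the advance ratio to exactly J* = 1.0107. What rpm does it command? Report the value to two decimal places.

rpm = 3133.23

set_propeller: D = 0.734 m, P = 0.925 m (p = P/D = 1.260218); state ← (V=0, rpm=0)
throttle_to(10273): rpm ← 10273
adjust_throttle(-1610): rpm ← 10273 -1610 = 8663
adjust_throttle(+528): rpm ← 8663 +528 = 9191
set_airspeed(24.1): V ← 24.1 m/s
adjust_airspeed(+14.64): V ← 24.1 +14.64 = 38.74 m/s
final state: V = 38.74 m/s, rpm = 9191 → n = rpm/60 = 153.183333 rev/s
target J* = 1.0107; solve J* = V/(n·D) for n: n = V/(J*·D) = 38.74/(1.0107 × 0.734) = 52.220532 rev/s
rpm = 60·n = 3133.231912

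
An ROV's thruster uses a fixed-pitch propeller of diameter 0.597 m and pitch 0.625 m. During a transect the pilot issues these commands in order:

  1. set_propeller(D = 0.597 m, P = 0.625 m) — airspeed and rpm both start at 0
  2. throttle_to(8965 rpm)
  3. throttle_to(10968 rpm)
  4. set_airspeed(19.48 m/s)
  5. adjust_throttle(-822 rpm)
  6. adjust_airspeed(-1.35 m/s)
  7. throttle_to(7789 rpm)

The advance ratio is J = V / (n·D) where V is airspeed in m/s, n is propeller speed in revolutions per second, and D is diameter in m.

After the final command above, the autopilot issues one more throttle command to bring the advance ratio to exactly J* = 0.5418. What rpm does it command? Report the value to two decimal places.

rpm = 3363.07

set_propeller: D = 0.597 m, P = 0.625 m (p = P/D = 1.046901); state ← (V=0, rpm=0)
throttle_to(8965): rpm ← 8965
throttle_to(10968): rpm ← 10968
set_airspeed(19.48): V ← 19.48 m/s
adjust_throttle(-822): rpm ← 10968 -822 = 10146
adjust_airspeed(-1.35): V ← 19.48 -1.35 = 18.13 m/s
throttle_to(7789): rpm ← 7789
final state: V = 18.13 m/s, rpm = 7789 → n = rpm/60 = 129.816667 rev/s
target J* = 0.5418; solve J* = V/(n·D) for n: n = V/(J*·D) = 18.13/(0.5418 × 0.597) = 56.051143 rev/s
rpm = 60·n = 3363.068573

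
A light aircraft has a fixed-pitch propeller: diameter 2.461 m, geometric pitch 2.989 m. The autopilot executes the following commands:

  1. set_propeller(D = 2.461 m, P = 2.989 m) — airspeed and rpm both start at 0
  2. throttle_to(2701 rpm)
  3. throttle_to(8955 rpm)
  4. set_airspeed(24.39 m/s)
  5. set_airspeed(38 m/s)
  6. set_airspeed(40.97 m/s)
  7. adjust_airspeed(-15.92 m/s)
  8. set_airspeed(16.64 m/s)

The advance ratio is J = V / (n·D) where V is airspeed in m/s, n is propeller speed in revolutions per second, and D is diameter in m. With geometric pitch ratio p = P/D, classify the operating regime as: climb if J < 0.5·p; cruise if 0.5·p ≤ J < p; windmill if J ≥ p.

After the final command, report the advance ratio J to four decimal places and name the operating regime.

set_propeller: D = 2.461 m, P = 2.989 m (p = P/D = 1.214547); state ← (V=0, rpm=0)
throttle_to(2701): rpm ← 2701
throttle_to(8955): rpm ← 8955
set_airspeed(24.39): V ← 24.39 m/s
set_airspeed(38): V ← 38 m/s
set_airspeed(40.97): V ← 40.97 m/s
adjust_airspeed(-15.92): V ← 40.97 -15.92 = 25.05 m/s
set_airspeed(16.64): V ← 16.64 m/s
final state: V = 16.64 m/s, rpm = 8955 → n = rpm/60 = 149.250000 rev/s
J = V / (n·D) = 16.64 / (149.250000 × 2.461) = 0.045303
regime bands: climb J<0.6073 | cruise [0.6073, 1.2145) | windmill J≥1.2145
J = 0.0453 → climb

J = 0.0453, regime = climb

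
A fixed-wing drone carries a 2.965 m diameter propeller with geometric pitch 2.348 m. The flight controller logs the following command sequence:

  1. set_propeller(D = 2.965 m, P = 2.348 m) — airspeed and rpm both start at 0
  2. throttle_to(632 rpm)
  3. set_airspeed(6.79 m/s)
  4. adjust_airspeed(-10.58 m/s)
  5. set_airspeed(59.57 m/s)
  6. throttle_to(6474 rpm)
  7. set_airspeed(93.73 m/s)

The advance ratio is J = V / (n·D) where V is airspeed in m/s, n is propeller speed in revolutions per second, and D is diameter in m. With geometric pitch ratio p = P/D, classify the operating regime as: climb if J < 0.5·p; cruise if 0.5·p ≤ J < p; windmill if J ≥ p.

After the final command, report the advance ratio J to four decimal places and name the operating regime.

set_propeller: D = 2.965 m, P = 2.348 m (p = P/D = 0.791906); state ← (V=0, rpm=0)
throttle_to(632): rpm ← 632
set_airspeed(6.79): V ← 6.79 m/s
adjust_airspeed(-10.58): V ← 6.79 -10.58 = -3.79 m/s
set_airspeed(59.57): V ← 59.57 m/s
throttle_to(6474): rpm ← 6474
set_airspeed(93.73): V ← 93.73 m/s
final state: V = 93.73 m/s, rpm = 6474 → n = rpm/60 = 107.900000 rev/s
J = V / (n·D) = 93.73 / (107.900000 × 2.965) = 0.292976
regime bands: climb J<0.3960 | cruise [0.3960, 0.7919) | windmill J≥0.7919
J = 0.2930 → climb

J = 0.2930, regime = climb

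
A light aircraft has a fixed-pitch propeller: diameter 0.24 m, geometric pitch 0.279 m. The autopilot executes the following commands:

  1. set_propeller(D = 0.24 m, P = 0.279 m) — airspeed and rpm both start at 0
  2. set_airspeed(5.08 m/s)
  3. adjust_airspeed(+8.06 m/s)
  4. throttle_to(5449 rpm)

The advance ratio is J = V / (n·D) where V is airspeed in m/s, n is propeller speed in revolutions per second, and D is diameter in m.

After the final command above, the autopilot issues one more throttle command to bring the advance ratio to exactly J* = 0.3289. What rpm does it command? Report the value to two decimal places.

set_propeller: D = 0.24 m, P = 0.279 m (p = P/D = 1.162500); state ← (V=0, rpm=0)
set_airspeed(5.08): V ← 5.08 m/s
adjust_airspeed(+8.06): V ← 5.08 +8.06 = 13.14 m/s
throttle_to(5449): rpm ← 5449
final state: V = 13.14 m/s, rpm = 5449 → n = rpm/60 = 90.816667 rev/s
target J* = 0.3289; solve J* = V/(n·D) for n: n = V/(J*·D) = 13.14/(0.3289 × 0.24) = 166.463971 rev/s
rpm = 60·n = 9987.838249

rpm = 9987.84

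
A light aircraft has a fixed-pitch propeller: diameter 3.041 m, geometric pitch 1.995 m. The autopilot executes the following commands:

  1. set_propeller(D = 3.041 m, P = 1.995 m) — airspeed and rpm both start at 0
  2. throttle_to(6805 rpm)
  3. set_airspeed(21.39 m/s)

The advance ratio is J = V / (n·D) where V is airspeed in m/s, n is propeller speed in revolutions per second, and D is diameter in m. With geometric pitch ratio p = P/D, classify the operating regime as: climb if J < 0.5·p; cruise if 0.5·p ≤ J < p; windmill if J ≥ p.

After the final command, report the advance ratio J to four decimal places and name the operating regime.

set_propeller: D = 3.041 m, P = 1.995 m (p = P/D = 0.656034); state ← (V=0, rpm=0)
throttle_to(6805): rpm ← 6805
set_airspeed(21.39): V ← 21.39 m/s
final state: V = 21.39 m/s, rpm = 6805 → n = rpm/60 = 113.416667 rev/s
J = V / (n·D) = 21.39 / (113.416667 × 3.041) = 0.062018
regime bands: climb J<0.3280 | cruise [0.3280, 0.6560) | windmill J≥0.6560
J = 0.0620 → climb

J = 0.0620, regime = climb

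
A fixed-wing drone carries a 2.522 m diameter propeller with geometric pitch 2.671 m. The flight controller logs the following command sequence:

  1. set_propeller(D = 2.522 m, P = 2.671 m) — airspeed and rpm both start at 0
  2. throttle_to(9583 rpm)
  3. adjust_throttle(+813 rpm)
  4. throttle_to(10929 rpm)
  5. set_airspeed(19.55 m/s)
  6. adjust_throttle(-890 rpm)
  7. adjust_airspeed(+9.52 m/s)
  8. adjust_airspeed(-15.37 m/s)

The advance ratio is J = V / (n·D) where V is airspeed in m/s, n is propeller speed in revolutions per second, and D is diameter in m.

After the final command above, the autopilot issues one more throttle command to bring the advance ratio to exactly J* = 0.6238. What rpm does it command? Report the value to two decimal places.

set_propeller: D = 2.522 m, P = 2.671 m (p = P/D = 1.059080); state ← (V=0, rpm=0)
throttle_to(9583): rpm ← 9583
adjust_throttle(+813): rpm ← 9583 +813 = 10396
throttle_to(10929): rpm ← 10929
set_airspeed(19.55): V ← 19.55 m/s
adjust_throttle(-890): rpm ← 10929 -890 = 10039
adjust_airspeed(+9.52): V ← 19.55 +9.52 = 29.07 m/s
adjust_airspeed(-15.37): V ← 29.07 -15.37 = 13.7 m/s
final state: V = 13.7 m/s, rpm = 10039 → n = rpm/60 = 167.316667 rev/s
target J* = 0.6238; solve J* = V/(n·D) for n: n = V/(J*·D) = 13.7/(0.6238 × 2.522) = 8.708234 rev/s
rpm = 60·n = 522.494069

rpm = 522.49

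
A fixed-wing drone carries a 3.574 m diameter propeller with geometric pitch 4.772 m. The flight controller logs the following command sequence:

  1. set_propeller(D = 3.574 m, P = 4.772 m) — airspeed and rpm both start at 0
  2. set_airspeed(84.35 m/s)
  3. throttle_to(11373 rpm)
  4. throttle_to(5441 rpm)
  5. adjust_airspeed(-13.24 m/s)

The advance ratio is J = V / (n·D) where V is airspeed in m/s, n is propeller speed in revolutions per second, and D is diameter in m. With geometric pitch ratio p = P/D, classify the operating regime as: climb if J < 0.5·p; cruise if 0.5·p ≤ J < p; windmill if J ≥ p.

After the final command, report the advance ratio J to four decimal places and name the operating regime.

set_propeller: D = 3.574 m, P = 4.772 m (p = P/D = 1.335199); state ← (V=0, rpm=0)
set_airspeed(84.35): V ← 84.35 m/s
throttle_to(11373): rpm ← 11373
throttle_to(5441): rpm ← 5441
adjust_airspeed(-13.24): V ← 84.35 -13.24 = 71.11 m/s
final state: V = 71.11 m/s, rpm = 5441 → n = rpm/60 = 90.683333 rev/s
J = V / (n·D) = 71.11 / (90.683333 × 3.574) = 0.219406
regime bands: climb J<0.6676 | cruise [0.6676, 1.3352) | windmill J≥1.3352
J = 0.2194 → climb

J = 0.2194, regime = climb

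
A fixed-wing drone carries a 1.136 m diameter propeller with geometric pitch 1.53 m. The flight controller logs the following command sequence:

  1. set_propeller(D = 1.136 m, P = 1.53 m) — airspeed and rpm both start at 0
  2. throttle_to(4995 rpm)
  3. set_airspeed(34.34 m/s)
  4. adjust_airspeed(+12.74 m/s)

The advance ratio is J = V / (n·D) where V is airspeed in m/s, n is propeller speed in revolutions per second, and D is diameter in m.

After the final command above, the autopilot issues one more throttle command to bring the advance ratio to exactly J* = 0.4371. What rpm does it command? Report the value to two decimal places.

rpm = 5688.90

set_propeller: D = 1.136 m, P = 1.53 m (p = P/D = 1.346831); state ← (V=0, rpm=0)
throttle_to(4995): rpm ← 4995
set_airspeed(34.34): V ← 34.34 m/s
adjust_airspeed(+12.74): V ← 34.34 +12.74 = 47.08 m/s
final state: V = 47.08 m/s, rpm = 4995 → n = rpm/60 = 83.250000 rev/s
target J* = 0.4371; solve J* = V/(n·D) for n: n = V/(J*·D) = 47.08/(0.4371 × 1.136) = 94.815058 rev/s
rpm = 60·n = 5688.903496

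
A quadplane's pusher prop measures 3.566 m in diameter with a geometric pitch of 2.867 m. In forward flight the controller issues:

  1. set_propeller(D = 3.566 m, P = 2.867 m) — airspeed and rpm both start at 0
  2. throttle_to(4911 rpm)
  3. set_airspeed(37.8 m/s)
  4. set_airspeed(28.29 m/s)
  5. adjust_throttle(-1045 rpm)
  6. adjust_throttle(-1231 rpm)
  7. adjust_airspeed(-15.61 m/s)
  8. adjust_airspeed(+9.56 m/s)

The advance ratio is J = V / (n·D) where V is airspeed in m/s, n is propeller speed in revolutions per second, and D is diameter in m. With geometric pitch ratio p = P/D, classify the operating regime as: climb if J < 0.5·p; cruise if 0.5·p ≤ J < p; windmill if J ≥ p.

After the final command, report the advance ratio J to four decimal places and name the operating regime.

J = 0.1420, regime = climb

set_propeller: D = 3.566 m, P = 2.867 m (p = P/D = 0.803982); state ← (V=0, rpm=0)
throttle_to(4911): rpm ← 4911
set_airspeed(37.8): V ← 37.8 m/s
set_airspeed(28.29): V ← 28.29 m/s
adjust_throttle(-1045): rpm ← 4911 -1045 = 3866
adjust_throttle(-1231): rpm ← 3866 -1231 = 2635
adjust_airspeed(-15.61): V ← 28.29 -15.61 = 12.68 m/s
adjust_airspeed(+9.56): V ← 12.68 +9.56 = 22.24 m/s
final state: V = 22.24 m/s, rpm = 2635 → n = rpm/60 = 43.916667 rev/s
J = V / (n·D) = 22.24 / (43.916667 × 3.566) = 0.142012
regime bands: climb J<0.4020 | cruise [0.4020, 0.8040) | windmill J≥0.8040
J = 0.1420 → climb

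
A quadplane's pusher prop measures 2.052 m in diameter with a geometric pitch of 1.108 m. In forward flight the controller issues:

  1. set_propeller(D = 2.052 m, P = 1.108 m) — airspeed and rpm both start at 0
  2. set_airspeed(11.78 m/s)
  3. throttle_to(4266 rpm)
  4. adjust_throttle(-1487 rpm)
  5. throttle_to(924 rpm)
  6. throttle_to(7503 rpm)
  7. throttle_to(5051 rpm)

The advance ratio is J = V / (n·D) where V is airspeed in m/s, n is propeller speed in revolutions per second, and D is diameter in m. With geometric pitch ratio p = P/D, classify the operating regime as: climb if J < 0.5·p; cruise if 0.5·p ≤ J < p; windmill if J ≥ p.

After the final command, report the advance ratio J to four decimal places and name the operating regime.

J = 0.0682, regime = climb

set_propeller: D = 2.052 m, P = 1.108 m (p = P/D = 0.539961); state ← (V=0, rpm=0)
set_airspeed(11.78): V ← 11.78 m/s
throttle_to(4266): rpm ← 4266
adjust_throttle(-1487): rpm ← 4266 -1487 = 2779
throttle_to(924): rpm ← 924
throttle_to(7503): rpm ← 7503
throttle_to(5051): rpm ← 5051
final state: V = 11.78 m/s, rpm = 5051 → n = rpm/60 = 84.183333 rev/s
J = V / (n·D) = 11.78 / (84.183333 × 2.052) = 0.068193
regime bands: climb J<0.2700 | cruise [0.2700, 0.5400) | windmill J≥0.5400
J = 0.0682 → climb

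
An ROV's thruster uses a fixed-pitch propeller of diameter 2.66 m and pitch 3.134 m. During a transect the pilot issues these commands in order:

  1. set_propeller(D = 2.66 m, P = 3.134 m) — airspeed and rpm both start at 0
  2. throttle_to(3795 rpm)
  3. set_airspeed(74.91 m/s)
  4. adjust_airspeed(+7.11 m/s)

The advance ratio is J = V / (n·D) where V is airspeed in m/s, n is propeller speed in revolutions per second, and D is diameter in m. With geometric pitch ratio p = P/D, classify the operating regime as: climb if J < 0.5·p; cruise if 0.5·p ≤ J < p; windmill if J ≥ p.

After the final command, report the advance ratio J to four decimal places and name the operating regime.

J = 0.4875, regime = climb

set_propeller: D = 2.66 m, P = 3.134 m (p = P/D = 1.178195); state ← (V=0, rpm=0)
throttle_to(3795): rpm ← 3795
set_airspeed(74.91): V ← 74.91 m/s
adjust_airspeed(+7.11): V ← 74.91 +7.11 = 82.02 m/s
final state: V = 82.02 m/s, rpm = 3795 → n = rpm/60 = 63.250000 rev/s
J = V / (n·D) = 82.02 / (63.250000 × 2.66) = 0.487503
regime bands: climb J<0.5891 | cruise [0.5891, 1.1782) | windmill J≥1.1782
J = 0.4875 → climb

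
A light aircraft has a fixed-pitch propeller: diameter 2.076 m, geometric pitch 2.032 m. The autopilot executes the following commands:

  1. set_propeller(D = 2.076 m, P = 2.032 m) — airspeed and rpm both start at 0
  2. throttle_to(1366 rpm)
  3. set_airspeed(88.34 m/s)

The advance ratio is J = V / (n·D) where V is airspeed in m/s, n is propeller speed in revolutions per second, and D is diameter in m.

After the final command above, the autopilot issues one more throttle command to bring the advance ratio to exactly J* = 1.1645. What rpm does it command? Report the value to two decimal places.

set_propeller: D = 2.076 m, P = 2.032 m (p = P/D = 0.978805); state ← (V=0, rpm=0)
throttle_to(1366): rpm ← 1366
set_airspeed(88.34): V ← 88.34 m/s
final state: V = 88.34 m/s, rpm = 1366 → n = rpm/60 = 22.766667 rev/s
target J* = 1.1645; solve J* = V/(n·D) for n: n = V/(J*·D) = 88.34/(1.1645 × 2.076) = 36.541852 rev/s
rpm = 60·n = 2192.511113

rpm = 2192.51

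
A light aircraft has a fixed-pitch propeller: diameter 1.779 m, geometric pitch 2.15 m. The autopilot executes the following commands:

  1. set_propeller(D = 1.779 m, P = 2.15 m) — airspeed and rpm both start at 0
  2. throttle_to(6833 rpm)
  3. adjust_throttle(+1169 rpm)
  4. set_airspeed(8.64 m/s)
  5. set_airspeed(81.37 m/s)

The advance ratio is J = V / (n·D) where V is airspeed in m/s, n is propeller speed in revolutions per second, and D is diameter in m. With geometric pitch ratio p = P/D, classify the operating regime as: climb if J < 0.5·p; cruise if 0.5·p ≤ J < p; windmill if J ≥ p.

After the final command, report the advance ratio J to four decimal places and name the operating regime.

set_propeller: D = 1.779 m, P = 2.15 m (p = P/D = 1.208544); state ← (V=0, rpm=0)
throttle_to(6833): rpm ← 6833
adjust_throttle(+1169): rpm ← 6833 +1169 = 8002
set_airspeed(8.64): V ← 8.64 m/s
set_airspeed(81.37): V ← 81.37 m/s
final state: V = 81.37 m/s, rpm = 8002 → n = rpm/60 = 133.366667 rev/s
J = V / (n·D) = 81.37 / (133.366667 × 1.779) = 0.342958
regime bands: climb J<0.6043 | cruise [0.6043, 1.2085) | windmill J≥1.2085
J = 0.3430 → climb

J = 0.3430, regime = climb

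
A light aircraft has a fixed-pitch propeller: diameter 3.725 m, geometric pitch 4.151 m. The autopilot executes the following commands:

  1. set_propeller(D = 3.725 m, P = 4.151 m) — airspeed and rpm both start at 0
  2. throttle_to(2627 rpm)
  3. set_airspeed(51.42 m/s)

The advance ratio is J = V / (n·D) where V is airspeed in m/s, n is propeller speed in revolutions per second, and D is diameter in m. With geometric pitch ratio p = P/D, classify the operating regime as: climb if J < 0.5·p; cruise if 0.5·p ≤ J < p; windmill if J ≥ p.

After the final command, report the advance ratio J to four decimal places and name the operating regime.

set_propeller: D = 3.725 m, P = 4.151 m (p = P/D = 1.114362); state ← (V=0, rpm=0)
throttle_to(2627): rpm ← 2627
set_airspeed(51.42): V ← 51.42 m/s
final state: V = 51.42 m/s, rpm = 2627 → n = rpm/60 = 43.783333 rev/s
J = V / (n·D) = 51.42 / (43.783333 × 3.725) = 0.315280
regime bands: climb J<0.5572 | cruise [0.5572, 1.1144) | windmill J≥1.1144
J = 0.3153 → climb

J = 0.3153, regime = climb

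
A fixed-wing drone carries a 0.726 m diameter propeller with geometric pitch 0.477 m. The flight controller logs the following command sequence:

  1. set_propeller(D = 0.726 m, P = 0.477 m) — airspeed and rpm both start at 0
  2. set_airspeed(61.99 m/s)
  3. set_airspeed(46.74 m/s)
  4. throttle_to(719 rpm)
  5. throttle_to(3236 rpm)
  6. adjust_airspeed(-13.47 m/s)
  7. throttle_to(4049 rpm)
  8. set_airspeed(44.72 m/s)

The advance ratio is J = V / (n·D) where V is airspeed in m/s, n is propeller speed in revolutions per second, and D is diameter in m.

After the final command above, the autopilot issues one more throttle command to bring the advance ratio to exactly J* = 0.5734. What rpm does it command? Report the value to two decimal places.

rpm = 6445.53

set_propeller: D = 0.726 m, P = 0.477 m (p = P/D = 0.657025); state ← (V=0, rpm=0)
set_airspeed(61.99): V ← 61.99 m/s
set_airspeed(46.74): V ← 46.74 m/s
throttle_to(719): rpm ← 719
throttle_to(3236): rpm ← 3236
adjust_airspeed(-13.47): V ← 46.74 -13.47 = 33.27 m/s
throttle_to(4049): rpm ← 4049
set_airspeed(44.72): V ← 44.72 m/s
final state: V = 44.72 m/s, rpm = 4049 → n = rpm/60 = 67.483333 rev/s
target J* = 0.5734; solve J* = V/(n·D) for n: n = V/(J*·D) = 44.72/(0.5734 × 0.726) = 107.425525 rev/s
rpm = 60·n = 6445.531511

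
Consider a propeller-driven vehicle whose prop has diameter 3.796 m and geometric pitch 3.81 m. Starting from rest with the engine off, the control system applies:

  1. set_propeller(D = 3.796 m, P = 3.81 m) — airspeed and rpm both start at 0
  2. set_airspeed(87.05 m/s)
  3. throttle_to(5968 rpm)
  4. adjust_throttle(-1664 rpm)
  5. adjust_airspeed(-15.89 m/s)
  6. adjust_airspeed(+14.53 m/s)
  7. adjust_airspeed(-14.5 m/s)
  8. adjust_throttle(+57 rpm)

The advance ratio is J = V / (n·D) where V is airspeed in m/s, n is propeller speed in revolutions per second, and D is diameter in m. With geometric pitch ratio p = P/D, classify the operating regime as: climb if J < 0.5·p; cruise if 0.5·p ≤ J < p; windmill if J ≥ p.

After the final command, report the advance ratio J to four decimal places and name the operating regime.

set_propeller: D = 3.796 m, P = 3.81 m (p = P/D = 1.003688); state ← (V=0, rpm=0)
set_airspeed(87.05): V ← 87.05 m/s
throttle_to(5968): rpm ← 5968
adjust_throttle(-1664): rpm ← 5968 -1664 = 4304
adjust_airspeed(-15.89): V ← 87.05 -15.89 = 71.16 m/s
adjust_airspeed(+14.53): V ← 71.16 +14.53 = 85.69 m/s
adjust_airspeed(-14.5): V ← 85.69 -14.5 = 71.19 m/s
adjust_throttle(+57): rpm ← 4304 +57 = 4361
final state: V = 71.19 m/s, rpm = 4361 → n = rpm/60 = 72.683333 rev/s
J = V / (n·D) = 71.19 / (72.683333 × 3.796) = 0.258023
regime bands: climb J<0.5018 | cruise [0.5018, 1.0037) | windmill J≥1.0037
J = 0.2580 → climb

J = 0.2580, regime = climb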